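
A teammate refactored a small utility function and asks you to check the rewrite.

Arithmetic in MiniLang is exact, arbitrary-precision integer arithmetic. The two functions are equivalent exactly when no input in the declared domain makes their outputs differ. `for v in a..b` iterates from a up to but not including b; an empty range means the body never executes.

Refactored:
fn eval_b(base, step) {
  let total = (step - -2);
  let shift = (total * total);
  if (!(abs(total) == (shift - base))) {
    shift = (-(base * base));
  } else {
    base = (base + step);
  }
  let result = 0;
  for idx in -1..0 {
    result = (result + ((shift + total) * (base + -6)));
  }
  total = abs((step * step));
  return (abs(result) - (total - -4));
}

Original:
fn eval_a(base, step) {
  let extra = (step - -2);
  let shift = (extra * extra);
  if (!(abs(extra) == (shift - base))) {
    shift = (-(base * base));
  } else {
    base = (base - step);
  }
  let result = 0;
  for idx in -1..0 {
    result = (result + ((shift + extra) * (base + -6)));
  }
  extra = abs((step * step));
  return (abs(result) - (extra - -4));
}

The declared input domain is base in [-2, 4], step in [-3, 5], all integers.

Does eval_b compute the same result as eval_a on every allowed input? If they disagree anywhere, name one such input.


Run the pair on base=0, step=-1.
eval_a: extra=1, then shift=1, then (!(abs(extra) == (shift - base))) is false, then base=1, then result=0, then (idx=-1), then result=-10, then extra=1, then returns 5
eval_b: total=1, then shift=1, then (!(abs(total) == (shift - base))) is false, then base=-1, then result=0, then (idx=-1), then result=-14, then total=1, then returns 9
5 vs 9 — the two versions disagree here.
verdict: not equivalent; witness: base=0, step=-1


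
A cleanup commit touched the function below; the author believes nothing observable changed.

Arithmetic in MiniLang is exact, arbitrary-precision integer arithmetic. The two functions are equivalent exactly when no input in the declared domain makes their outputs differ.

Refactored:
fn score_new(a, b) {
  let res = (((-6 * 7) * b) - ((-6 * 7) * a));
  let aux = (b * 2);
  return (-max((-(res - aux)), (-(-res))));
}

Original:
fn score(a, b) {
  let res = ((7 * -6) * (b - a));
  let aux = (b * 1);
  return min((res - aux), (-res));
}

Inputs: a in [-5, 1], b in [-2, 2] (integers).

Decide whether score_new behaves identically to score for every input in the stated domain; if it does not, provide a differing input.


Try a=-5, b=-2.
score: res=-126, then aux=-2, then returns -124
score_new: res=-126, then aux=-4, then returns -122
-124 and -122 differ, so these are not the same function on this domain.
verdict: not equivalent; witness: a=-5, b=-2


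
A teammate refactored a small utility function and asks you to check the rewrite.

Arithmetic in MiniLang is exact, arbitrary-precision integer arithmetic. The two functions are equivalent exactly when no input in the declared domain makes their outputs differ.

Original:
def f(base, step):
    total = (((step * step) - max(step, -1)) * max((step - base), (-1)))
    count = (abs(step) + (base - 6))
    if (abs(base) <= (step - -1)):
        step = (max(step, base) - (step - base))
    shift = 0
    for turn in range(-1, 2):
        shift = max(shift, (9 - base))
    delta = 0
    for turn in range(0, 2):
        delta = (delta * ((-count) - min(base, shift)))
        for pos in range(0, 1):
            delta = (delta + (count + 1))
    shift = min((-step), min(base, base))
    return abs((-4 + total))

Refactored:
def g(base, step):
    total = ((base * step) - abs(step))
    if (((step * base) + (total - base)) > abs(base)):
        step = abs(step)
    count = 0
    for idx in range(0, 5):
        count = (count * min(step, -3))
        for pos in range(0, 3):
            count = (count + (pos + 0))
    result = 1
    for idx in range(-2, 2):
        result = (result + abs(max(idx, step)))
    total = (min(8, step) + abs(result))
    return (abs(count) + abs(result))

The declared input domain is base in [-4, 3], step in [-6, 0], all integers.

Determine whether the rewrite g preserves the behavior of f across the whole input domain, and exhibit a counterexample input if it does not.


There is a counterexample at base=-4, step=-6: 41 on one side, 208 on the other.
f: total = -37; count = -4; (abs(base) <= (step - -1)) -> false; shift = 0; [turn=-1]; shift = 13; [turn=0]; shift = 13; [turn=1]; shift = 13; delta = 0; [turn=0]; delta = 0; [pos=0]; delta = -3; [turn=1]; delta = -24; [pos=0]; delta = -27; shift = -4; return 41
g: total = 18; (((step * base) + (total - base)) > abs(base)) -> true; step = 6; count = 0; [idx=0]; count = 0; [pos=0]; count = 0; [pos=1]; count = 1; [pos=2]; count = 3; [idx=1]; count = -9; [pos=0]; count = -9; [pos=1]; count = -8; [pos=2]; count = -6; [idx=2]; count = 18; [pos=0]; count = 18; [pos=1]; count = 19; [pos=2]; count = 21; [idx=3]; count = -63; [pos=0]; count = -63; [pos=1]; count = -62; [pos=2]; count = -60; [idx=4]; count = 180; [pos=0]; count = 180; [pos=1]; count = 181; [pos=2]; count = 183; result = 1; [idx=-2]; result = 7; [idx=-1]; result = 13; [idx=0]; result = 19; [idx=1]; result = 25; total = 31; return 208
verdict: not equivalent; witness: base=-4, step=-6


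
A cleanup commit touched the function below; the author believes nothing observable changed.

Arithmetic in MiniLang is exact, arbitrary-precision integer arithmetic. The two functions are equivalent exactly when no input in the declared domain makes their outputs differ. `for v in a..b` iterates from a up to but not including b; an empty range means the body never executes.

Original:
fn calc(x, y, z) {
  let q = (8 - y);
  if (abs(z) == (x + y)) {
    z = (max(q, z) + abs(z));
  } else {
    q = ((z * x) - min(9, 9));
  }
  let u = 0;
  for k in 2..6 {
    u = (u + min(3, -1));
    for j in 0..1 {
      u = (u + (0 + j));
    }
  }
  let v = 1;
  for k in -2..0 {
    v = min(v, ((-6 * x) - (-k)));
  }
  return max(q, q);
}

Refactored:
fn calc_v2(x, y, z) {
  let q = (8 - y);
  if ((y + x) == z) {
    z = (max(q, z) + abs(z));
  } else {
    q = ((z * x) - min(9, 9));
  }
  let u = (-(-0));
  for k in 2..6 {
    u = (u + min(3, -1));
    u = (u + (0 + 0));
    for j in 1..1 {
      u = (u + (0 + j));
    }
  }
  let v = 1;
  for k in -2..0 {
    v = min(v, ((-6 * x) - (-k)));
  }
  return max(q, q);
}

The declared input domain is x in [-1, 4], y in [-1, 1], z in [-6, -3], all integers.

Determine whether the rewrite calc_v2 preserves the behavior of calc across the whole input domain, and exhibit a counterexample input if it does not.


On input x=2, y=1, z=-3, calc returns 7 while calc_v2 returns -15.
verdict: not equivalent; witness: x=2, y=1, z=-3


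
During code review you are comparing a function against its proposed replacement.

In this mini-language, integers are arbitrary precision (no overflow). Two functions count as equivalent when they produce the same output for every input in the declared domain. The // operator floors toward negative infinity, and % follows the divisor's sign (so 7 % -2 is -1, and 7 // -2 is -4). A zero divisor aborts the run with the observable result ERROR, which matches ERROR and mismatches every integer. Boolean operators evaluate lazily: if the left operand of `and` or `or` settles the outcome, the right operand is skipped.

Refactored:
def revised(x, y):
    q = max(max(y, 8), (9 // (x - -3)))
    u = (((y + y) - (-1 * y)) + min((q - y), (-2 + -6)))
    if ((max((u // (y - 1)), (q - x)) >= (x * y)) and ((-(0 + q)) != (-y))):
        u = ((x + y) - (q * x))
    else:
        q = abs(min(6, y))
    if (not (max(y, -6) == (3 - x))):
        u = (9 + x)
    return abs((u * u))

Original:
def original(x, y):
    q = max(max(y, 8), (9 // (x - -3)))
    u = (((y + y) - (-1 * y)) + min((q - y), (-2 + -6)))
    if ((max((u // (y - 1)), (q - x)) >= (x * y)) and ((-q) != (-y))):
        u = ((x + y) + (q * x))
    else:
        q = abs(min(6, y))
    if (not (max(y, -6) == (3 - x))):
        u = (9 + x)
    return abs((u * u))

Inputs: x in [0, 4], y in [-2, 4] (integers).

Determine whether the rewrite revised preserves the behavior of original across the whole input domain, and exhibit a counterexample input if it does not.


x=1, y=2 yields 121 from original but 25 from revised.
verdict: not equivalent; witness: x=1, y=2


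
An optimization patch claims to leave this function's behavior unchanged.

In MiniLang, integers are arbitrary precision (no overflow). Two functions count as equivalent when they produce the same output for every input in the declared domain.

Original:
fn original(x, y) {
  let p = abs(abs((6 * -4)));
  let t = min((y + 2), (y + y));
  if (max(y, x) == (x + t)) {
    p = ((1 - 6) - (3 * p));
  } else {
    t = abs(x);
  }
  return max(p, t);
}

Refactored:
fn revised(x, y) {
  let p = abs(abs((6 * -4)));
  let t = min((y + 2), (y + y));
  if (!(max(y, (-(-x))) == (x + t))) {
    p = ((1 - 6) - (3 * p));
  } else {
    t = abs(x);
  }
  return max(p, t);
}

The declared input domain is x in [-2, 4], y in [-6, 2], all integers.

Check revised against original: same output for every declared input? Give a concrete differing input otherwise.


Not equivalent: x=-2, y=-6 separates them (24 vs -12).
original: p = 24; t = -12; (max(y, x) == (x + t)) -> false; t = 2; return 24
revised: p = 24; t = -12; (!(max(y, (-(-x))) == (x + t))) -> true; p = -77; return -12
verdict: not equivalent; witness: x=-2, y=-6


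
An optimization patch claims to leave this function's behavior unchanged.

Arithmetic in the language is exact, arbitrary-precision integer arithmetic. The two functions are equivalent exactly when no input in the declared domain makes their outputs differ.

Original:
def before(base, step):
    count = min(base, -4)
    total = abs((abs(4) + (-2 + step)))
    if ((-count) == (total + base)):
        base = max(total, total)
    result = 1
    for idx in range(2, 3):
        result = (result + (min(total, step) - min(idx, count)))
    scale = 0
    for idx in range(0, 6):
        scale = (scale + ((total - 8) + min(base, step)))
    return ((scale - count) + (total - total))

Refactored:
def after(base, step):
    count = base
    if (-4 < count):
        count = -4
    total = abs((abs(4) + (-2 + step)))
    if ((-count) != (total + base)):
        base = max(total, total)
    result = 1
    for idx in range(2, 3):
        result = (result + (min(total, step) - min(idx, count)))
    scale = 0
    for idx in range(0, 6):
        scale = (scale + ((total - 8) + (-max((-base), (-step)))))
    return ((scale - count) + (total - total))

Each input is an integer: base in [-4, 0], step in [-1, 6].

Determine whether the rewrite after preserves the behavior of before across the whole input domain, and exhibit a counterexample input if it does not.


These are not equivalent — on base=-4, step=-1 the outputs split (-62 vs -44).
before: count := -4 | total := 1 | ((-count) == (total + base)): false | result := 1 | iter idx=2: | result := 4 | scale := 0 | iter idx=0: | scale := -11 | iter idx=1: | scale := -22 | iter idx=2: | scale := -33 | iter idx=3: | scale := -44 | iter idx=4: | scale := -55 | iter idx=5: | scale := -66 | result -62
after: count := -4 | (-4 < count): false | total := 1 | ((-count) != (total + base)): true | base := 1 | result := 1 | iter idx=2: | result := 4 | scale := 0 | iter idx=0: | scale := -8 | iter idx=1: | scale := -16 | iter idx=2: | scale := -24 | iter idx=3: | scale := -32 | iter idx=4: | scale := -40 | iter idx=5: | scale := -48 | result -44
verdict: not equivalent; witness: base=-4, step=-1


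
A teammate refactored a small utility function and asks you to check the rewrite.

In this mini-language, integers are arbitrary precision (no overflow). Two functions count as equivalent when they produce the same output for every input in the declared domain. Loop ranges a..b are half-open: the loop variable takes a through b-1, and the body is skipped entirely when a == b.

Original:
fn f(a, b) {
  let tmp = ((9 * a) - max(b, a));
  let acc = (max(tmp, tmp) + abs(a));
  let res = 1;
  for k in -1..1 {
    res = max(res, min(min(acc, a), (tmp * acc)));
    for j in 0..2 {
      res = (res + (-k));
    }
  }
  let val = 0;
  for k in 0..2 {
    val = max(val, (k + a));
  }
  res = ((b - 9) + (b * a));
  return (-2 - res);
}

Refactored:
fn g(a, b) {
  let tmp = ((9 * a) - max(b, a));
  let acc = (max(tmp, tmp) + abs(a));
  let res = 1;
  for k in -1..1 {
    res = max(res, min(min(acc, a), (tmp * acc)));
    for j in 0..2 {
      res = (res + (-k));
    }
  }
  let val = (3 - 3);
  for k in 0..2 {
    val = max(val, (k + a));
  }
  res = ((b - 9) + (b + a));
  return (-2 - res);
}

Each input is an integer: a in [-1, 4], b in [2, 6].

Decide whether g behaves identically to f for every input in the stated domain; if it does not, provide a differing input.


On input a=-1, b=2, f returns 7 while g returns 4.
verdict: not equivalent; witness: a=-1, b=2


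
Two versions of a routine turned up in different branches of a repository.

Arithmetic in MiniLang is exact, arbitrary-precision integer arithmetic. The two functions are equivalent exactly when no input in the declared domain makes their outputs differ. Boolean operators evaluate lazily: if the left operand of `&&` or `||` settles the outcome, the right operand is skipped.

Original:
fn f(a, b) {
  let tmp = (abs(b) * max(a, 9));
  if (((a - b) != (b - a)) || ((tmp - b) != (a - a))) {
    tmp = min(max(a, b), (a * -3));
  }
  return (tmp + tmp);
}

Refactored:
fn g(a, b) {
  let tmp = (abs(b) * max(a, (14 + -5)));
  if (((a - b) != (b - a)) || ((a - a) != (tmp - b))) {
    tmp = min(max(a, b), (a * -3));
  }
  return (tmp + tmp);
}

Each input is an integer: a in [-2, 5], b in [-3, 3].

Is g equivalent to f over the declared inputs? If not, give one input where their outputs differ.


Comparing the listings, the differences include: arithmetic usage differs, and constant usage differs.
Tracing a=-1, b=-1: f: tmp := 9 | (((a - b) != (b - a)) || ((tmp - b) != (a - a))): true | tmp := -1 | result -2 | g: tmp := 9 | (((a - b) != (b - a)) || ((a - a) != (tmp - b))): true | tmp := -1 | result -2 — matching result -2.
Sweeping the whole domain (56 inputs) finds no disagreement.
verdict: equivalent


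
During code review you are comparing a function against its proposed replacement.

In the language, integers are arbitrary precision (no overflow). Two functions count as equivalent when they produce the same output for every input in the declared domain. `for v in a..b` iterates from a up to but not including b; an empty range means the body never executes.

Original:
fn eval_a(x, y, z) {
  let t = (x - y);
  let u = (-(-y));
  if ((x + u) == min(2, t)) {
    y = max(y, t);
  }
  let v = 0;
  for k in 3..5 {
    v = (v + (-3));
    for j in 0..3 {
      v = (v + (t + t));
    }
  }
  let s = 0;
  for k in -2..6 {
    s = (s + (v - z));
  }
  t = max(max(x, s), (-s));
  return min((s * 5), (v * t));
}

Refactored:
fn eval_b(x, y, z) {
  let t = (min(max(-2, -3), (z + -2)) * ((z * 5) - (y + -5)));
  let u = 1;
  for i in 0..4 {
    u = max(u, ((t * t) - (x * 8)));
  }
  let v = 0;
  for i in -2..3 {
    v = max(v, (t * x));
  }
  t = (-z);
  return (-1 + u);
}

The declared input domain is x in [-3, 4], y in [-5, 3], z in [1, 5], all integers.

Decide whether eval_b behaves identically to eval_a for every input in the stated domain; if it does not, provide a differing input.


There is a counterexample at x=-3, y=-5, z=1: 680 on one side, 923 on the other.
eval_a: t = 2; u = -5; ((x + u) == min(2, t)) -> false; v = 0; [k=3]; v = -3; [j=0]; v = 1; [j=1]; v = 5; [j=2]; v = 9; [k=4]; v = 6; [j=0]; v = 10; [j=1]; v = 14; [j=2]; v = 18; s = 0; [k=-2]; s = 17; [k=-1]; s = 34; [k=0]; s = 51; [k=1]; s = 68; [k=2]; s = 85; [k=3]; s = 102; [k=4]; s = 119; [k=5]; s = 136; t = 136; return 680
eval_b: t = -30; u = 1; [i=0]; u = 924; [i=1]; u = 924; [i=2]; u = 924; [i=3]; u = 924; v = 0; [i=-2]; v = 90; [i=-1]; v = 90; [i=0]; v = 90; [i=1]; v = 90; [i=2]; v = 90; t = -1; return 923
verdict: not equivalent; witness: x=-3, y=-5, z=1


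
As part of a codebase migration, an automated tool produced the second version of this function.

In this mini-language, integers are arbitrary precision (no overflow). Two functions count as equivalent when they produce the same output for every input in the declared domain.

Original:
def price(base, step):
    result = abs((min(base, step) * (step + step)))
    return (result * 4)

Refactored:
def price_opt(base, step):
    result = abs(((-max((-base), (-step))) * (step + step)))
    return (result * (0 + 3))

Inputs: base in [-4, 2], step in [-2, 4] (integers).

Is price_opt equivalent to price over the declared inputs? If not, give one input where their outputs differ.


Take base=-4, step=-2.
price: result=16, then returns 64
price_opt: result=16, then returns 48
64 vs 48 — the two versions disagree here.
verdict: not equivalent; witness: base=-4, step=-2


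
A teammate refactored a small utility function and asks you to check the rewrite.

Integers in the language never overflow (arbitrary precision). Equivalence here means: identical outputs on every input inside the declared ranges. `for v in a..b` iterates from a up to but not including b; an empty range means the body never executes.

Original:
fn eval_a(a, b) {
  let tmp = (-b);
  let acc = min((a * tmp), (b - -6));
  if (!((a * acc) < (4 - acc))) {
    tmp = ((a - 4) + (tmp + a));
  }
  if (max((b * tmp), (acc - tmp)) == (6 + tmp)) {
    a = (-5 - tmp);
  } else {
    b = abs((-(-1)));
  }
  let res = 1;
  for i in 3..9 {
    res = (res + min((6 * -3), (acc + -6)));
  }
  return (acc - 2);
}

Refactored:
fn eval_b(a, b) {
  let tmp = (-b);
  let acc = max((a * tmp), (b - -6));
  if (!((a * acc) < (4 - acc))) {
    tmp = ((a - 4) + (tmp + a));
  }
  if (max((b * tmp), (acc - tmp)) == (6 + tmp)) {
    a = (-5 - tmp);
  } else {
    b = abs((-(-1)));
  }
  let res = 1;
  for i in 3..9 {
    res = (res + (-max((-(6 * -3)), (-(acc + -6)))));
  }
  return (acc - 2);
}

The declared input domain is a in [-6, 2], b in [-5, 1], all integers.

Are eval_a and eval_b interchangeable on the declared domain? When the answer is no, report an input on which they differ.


Take a=-6, b=-5.
eval_a: tmp := 5 | acc := -30 | (!((a * acc) < (4 - acc))): true | tmp := -11 | (max((b * tmp), (acc - tmp)) == (6 + tmp)): false | b := 1 | res := 1 | iter i=3: | res := -35 | iter i=4: | res := -71 | iter i=5: | res := -107 | iter i=6: | res := -143 | iter i=7: | res := -179 | iter i=8: | res := -215 | result -32
eval_b: tmp := 5 | acc := 1 | (!((a * acc) < (4 - acc))): false | (max((b * tmp), (acc - tmp)) == (6 + tmp)): false | b := 1 | res := 1 | iter i=3: | res := -17 | iter i=4: | res := -35 | iter i=5: | res := -53 | iter i=6: | res := -71 | iter i=7: | res := -89 | iter i=8: | res := -107 | result -1
-32 != -1, so the rewrite changes behavior.
verdict: not equivalent; witness: a=-6, b=-5


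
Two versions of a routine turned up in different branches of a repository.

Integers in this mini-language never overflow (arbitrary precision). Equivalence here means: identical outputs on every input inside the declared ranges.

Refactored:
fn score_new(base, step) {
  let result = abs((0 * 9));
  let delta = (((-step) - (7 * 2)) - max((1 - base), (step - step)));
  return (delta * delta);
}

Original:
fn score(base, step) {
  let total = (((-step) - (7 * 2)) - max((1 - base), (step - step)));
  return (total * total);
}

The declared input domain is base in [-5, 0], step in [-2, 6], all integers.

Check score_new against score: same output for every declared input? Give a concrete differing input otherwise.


A substantive addition is an assignment to `result` whose value nothing reads; no result depends on it.
As a probe, take base=-2, step=-1: score runs total = -16; return 256; score_new runs result = 0; delta = -16; return 256; both end at 256.
Checked all 54 inputs in the declared domain: the outputs agree on every one.
verdict: equivalent


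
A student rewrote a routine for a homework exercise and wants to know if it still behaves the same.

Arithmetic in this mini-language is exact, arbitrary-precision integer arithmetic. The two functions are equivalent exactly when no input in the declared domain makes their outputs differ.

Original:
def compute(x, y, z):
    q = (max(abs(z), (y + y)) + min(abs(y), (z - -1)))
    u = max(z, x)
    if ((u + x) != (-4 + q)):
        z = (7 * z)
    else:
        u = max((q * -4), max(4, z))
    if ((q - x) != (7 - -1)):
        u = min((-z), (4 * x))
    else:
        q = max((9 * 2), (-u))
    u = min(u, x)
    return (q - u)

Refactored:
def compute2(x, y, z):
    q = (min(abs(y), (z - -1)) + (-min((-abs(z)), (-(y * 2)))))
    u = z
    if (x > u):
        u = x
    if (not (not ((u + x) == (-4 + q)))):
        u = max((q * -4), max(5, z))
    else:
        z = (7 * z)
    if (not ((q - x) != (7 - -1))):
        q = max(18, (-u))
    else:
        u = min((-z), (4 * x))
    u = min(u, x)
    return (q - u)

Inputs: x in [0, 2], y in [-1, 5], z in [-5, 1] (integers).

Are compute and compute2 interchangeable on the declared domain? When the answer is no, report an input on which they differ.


Equivalent. The one real change (`4` became `5`) has no effect anywhere in the declared ranges.
Across all 147 domain points the two functions coincide.
Tracing x=1, y=3, z=-4: compute: q := 3 | u := 1 | ((u + x) != (-4 + q)): true | z := -28 | ((q - x) != (7 - -1)): true | u := 4 | u := 1 | result 2 | compute2: q := 3 | u := -4 | (x > u): true | u := 1 | (not (not ((u + x) == (-4 + q)))): false | z := -28 | (not ((q - x) != (7 - -1))): false | u := 4 | u := 1 | result 2 — matching result 2.
verdict: equivalent


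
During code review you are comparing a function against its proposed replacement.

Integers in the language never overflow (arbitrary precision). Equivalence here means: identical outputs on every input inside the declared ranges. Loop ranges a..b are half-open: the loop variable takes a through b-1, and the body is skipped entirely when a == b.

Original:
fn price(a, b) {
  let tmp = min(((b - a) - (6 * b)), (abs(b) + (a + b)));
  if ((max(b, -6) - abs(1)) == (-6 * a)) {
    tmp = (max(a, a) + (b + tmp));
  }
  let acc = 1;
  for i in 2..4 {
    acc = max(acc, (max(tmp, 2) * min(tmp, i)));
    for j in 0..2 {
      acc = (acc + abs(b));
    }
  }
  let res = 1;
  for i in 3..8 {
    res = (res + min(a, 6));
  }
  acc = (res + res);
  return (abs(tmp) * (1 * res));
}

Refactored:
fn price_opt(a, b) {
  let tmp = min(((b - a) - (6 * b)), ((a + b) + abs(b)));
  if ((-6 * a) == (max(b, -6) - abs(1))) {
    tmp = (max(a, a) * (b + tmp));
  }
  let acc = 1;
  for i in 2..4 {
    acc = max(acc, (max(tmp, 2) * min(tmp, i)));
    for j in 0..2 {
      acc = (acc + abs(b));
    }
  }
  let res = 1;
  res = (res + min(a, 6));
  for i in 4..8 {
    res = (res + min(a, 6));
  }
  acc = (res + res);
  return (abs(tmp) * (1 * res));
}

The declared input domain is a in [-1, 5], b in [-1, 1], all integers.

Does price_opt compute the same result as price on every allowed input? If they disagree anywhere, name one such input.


Run the pair on a=0, b=1.
price: tmp = -5; ((max(b, -6) - abs(1)) == (-6 * a)) -> true; tmp = -4; acc = 1; [i=2]; acc = 1; [j=0]; acc = 2; [j=1]; acc = 3; [i=3]; acc = 3; [j=0]; acc = 4; [j=1]; acc = 5; res = 1; [i=3]; res = 1; [i=4]; res = 1; [i=5]; res = 1; [i=6]; res = 1; [i=7]; res = 1; acc = 2; return 4
price_opt: tmp = -5; ((-6 * a) == (max(b, -6) - abs(1))) -> true; tmp = 0; acc = 1; [i=2]; acc = 1; [j=0]; acc = 2; [j=1]; acc = 3; [i=3]; acc = 3; [j=0]; acc = 4; [j=1]; acc = 5; res = 1; res = 1; [i=4]; res = 1; [i=5]; res = 1; [i=6]; res = 1; [i=7]; res = 1; acc = 2; return 0
4 != 0, so the rewrite changes behavior.
verdict: not equivalent; witness: a=0, b=1


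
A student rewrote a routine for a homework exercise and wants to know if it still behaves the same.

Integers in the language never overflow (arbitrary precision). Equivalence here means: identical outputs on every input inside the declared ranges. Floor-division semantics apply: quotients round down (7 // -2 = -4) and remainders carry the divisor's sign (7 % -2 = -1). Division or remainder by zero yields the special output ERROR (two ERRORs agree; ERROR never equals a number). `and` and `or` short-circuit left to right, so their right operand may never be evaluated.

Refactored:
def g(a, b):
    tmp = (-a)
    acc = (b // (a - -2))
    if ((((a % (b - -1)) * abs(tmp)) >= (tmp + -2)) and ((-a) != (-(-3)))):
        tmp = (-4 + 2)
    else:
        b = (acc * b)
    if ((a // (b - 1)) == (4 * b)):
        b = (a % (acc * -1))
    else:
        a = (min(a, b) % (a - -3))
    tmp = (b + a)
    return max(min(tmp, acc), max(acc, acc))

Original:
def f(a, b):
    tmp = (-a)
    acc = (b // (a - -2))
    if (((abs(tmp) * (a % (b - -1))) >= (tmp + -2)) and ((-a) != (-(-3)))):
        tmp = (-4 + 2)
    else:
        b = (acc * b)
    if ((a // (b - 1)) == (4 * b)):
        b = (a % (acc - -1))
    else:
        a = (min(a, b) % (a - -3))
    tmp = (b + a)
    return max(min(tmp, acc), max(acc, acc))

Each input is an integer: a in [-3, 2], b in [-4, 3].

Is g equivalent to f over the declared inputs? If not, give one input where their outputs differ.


Not equivalent: a=0, b=0 separates them (0 vs ERROR).
f: tmp := 0 | acc := 0 | (((abs(tmp) * (a % (b - -1))) >= (tmp + -2)) and ((-a) != (-(-3)))): true | tmp := -2 | ((a // (b - 1)) == (4 * b)): true | b := 0 | tmp := 0 | result 0
g: tmp := 0 | acc := 0 | ((((a % (b - -1)) * abs(tmp)) >= (tmp + -2)) and ((-a) != (-(-3)))): true | tmp := -2 | ((a // (b - 1)) == (4 * b)): true | divide-by-zero, output ERROR
verdict: not equivalent; witness: a=0, b=0


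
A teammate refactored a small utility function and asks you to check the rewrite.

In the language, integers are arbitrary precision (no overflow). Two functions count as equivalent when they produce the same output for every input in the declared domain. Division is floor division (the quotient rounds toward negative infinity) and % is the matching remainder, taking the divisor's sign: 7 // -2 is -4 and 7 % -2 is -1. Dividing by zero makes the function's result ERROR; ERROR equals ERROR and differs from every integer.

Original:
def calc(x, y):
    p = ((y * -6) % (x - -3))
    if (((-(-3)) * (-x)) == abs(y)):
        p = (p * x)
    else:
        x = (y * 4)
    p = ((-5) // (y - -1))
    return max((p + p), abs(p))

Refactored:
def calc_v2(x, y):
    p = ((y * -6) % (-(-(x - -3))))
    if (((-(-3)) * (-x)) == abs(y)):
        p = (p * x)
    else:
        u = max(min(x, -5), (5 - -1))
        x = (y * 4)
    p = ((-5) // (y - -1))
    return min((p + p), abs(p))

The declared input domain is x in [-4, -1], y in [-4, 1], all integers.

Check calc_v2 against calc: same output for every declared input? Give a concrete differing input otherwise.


These are not equivalent — on x=-4, y=-4 the outputs split (2 vs 1).
calc: p := 0 | (((-(-3)) * (-x)) == abs(y)): false | x := -16 | p := 1 | result 2
calc_v2: p := 0 | (((-(-3)) * (-x)) == abs(y)): false | u := 6 | x := -16 | p := 1 | result 1
verdict: not equivalent; witness: x=-4, y=-4


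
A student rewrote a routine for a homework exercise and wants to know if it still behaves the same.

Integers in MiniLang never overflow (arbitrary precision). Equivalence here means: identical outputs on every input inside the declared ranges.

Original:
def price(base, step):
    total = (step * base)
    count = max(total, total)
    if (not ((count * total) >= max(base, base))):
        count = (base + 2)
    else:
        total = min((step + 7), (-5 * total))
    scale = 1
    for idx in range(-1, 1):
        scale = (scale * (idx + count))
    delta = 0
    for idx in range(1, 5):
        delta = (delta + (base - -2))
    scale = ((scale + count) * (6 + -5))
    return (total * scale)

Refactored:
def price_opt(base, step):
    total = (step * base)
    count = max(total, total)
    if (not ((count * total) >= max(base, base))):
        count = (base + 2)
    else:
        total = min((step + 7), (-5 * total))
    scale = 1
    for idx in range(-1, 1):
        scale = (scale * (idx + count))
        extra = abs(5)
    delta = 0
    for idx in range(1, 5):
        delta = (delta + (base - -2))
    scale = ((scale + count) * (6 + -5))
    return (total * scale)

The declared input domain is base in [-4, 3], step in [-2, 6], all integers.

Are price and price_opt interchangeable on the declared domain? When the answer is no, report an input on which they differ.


The two are interchangeable: min/max/abs usage differs, and local variable names differ, and statement counts differ, and constant usage differs, and every declared input agrees.
Spot check at base=-1, step=4 — price: total=-4, then count=-4, then (not ((count * total) >= max(base, base))) is false, then total=11, then scale=1, then (idx=-1), then scale=-5, then (idx=0), then scale=20, then delta=0, then (idx=1), then delta=1, then (idx=2), then delta=2, then (idx=3), then delta=3, then (idx=4), then delta=4, then scale=16, then returns 176. price_opt: total=-4, then count=-4, then (not ((count * total) >= max(base, base))) is false, then total=11, then scale=1, then (idx=-1), then scale=-5, then extra=5, then (idx=0), then scale=20, then extra=5, then delta=0, then (idx=1), then delta=1, then (idx=2), then delta=2, then (idx=3), then delta=3, then (idx=4), then delta=4, then scale=16, then returns 176. Both give 176.
Checked all 72 inputs in the declared domain: the outputs agree on every one.
verdict: equivalent


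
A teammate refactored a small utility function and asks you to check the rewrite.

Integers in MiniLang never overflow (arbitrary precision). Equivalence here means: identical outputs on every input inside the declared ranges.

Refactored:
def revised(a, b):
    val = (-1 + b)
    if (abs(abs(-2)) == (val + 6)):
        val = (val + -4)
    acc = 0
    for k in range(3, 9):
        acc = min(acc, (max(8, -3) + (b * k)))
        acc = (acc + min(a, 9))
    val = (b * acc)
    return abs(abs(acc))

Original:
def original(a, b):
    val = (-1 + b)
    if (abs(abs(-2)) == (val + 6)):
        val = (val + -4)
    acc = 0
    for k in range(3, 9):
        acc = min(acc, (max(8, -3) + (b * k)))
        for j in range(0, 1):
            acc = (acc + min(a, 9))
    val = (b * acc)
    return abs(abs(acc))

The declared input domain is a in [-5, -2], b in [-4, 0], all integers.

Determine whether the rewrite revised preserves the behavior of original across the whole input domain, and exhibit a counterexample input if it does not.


The two versions differ — the changes include local variable names differ, and statement counts differ, and loop structure differs.
One worked example (a=-5, b=-3) — original: val=-4, then (abs(abs(-2)) == (val + 6)) is true, then val=-8, then acc=0, then (k=3), then acc=-1, then (j=0), then acc=-6, then (k=4), then acc=-6, then (j=0), then acc=-11, then (k=5), then acc=-11, then (j=0), then acc=-16, then (k=6), then acc=-16, then (j=0), then acc=-21, then (k=7), then acc=-21, then (j=0), then acc=-26, then (k=8), then acc=-26, then (j=0), then acc=-31, then val=93, then returns 31; revised: val=-4, then (abs(abs(-2)) == (val + 6)) is true, then val=-8, then acc=0, then (k=3), then acc=-1, then acc=-6, then (k=4), then acc=-6, then acc=-11, then (k=5), then acc=-11, then acc=-16, then (k=6), then acc=-16, then acc=-21, then (k=7), then acc=-21, then acc=-26, then (k=8), then acc=-26, then acc=-31, then val=93, then returns 31; agreement on 31.
Checked all 20 inputs in the declared domain: the outputs agree on every one.
verdict: equivalent


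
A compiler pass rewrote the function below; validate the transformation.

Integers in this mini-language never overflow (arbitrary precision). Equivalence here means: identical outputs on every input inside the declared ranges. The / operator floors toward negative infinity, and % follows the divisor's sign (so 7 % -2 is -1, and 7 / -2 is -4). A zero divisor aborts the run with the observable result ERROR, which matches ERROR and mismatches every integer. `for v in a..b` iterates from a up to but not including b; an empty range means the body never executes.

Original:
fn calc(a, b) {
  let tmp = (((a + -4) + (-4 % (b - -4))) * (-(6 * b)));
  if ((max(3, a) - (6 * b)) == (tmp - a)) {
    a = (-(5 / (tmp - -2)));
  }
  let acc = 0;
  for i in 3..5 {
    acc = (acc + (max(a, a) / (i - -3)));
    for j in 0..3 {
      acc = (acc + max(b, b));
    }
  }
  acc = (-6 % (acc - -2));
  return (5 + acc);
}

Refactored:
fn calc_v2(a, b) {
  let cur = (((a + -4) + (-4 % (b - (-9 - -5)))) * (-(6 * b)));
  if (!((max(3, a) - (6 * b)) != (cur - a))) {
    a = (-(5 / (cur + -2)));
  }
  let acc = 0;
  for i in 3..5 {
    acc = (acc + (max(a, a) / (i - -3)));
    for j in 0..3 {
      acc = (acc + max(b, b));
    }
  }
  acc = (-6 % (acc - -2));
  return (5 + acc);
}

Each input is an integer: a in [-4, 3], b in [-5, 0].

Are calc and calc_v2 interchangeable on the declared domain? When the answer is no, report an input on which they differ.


These are not equivalent — on a=-3, b=0 the outputs split (ERROR vs 5).
calc: tmp=0, then ((max(3, a) - (6 * b)) == (tmp - a)) is true, then a=-2, then acc=0, then (i=3), then acc=-1, then (j=0), then acc=-1, then (j=1), then acc=-1, then (j=2), then acc=-1, then (i=4), then acc=-2, then (j=0), then acc=-2, then (j=1), then acc=-2, then (j=2), then acc=-2, then a zero divisor aborts: ERROR
calc_v2: cur=0, then (!((max(3, a) - (6 * b)) != (cur - a))) is true, then a=3, then acc=0, then (i=3), then acc=0, then (j=0), then acc=0, then (j=1), then acc=0, then (j=2), then acc=0, then (i=4), then acc=0, then (j=0), then acc=0, then (j=1), then acc=0, then (j=2), then acc=0, then acc=0, then returns 5
verdict: not equivalent; witness: a=-3, b=0


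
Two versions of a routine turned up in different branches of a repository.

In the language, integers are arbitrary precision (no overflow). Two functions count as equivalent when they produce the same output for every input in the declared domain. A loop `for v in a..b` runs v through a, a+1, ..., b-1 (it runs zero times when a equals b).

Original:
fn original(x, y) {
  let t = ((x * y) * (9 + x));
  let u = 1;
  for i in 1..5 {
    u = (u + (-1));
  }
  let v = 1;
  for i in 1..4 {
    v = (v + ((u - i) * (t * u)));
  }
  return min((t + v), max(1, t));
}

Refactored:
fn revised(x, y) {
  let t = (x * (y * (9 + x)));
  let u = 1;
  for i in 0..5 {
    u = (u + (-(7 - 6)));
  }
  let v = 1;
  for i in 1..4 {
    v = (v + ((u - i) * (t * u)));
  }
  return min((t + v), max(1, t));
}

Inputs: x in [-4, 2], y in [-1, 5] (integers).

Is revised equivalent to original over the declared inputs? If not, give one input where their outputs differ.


Input x=-4, y=1: -919 from original versus -1459 from revised.
verdict: not equivalent; witness: x=-4, y=1


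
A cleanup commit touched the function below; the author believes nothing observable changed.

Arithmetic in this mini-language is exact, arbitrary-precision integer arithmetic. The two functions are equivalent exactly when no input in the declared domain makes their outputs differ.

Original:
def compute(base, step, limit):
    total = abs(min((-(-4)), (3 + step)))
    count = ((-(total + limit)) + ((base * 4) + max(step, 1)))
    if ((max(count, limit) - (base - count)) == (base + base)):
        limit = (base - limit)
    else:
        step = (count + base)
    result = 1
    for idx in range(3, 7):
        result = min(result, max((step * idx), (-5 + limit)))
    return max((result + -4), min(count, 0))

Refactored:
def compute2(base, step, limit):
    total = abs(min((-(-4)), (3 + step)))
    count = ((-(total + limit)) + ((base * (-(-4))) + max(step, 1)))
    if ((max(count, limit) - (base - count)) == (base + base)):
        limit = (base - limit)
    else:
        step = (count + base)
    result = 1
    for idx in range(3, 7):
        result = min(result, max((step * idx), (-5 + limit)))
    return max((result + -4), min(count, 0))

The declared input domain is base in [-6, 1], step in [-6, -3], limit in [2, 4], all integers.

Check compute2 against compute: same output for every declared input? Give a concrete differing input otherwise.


Although same computation, different form, 96/96 inputs agree.
verdict: equivalent


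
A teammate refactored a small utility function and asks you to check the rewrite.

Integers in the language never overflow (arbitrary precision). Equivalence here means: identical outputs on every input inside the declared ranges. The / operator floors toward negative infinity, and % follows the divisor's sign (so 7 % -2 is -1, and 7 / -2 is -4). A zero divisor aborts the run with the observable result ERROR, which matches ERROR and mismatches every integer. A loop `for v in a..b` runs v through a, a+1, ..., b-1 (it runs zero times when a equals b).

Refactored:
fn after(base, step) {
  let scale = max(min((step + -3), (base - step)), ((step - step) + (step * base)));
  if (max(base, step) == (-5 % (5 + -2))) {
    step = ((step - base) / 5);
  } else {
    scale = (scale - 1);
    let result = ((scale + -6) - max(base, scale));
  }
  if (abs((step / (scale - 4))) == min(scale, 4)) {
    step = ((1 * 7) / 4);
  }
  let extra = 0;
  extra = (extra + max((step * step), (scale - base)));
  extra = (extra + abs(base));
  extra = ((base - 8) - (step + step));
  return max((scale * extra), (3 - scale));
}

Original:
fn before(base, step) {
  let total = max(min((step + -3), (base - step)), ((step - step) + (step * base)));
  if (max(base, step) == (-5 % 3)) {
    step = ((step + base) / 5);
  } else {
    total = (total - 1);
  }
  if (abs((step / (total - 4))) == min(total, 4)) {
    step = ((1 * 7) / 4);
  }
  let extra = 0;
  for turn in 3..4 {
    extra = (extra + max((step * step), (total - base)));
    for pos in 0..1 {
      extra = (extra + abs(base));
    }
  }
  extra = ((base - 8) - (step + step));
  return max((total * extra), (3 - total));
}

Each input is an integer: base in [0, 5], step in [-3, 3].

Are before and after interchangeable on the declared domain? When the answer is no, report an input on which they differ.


Not equivalent: base=1, step=-1 separates them (7 vs 5).
before: total := -1 | (max(base, step) == (-5 % 3)): true | step := 0 | (abs((step / (total - 4))) == min(total, 4)): false | extra := 0 | iter turn=3: | extra := 0 | iter pos=0: | extra := 1 | extra := -7 | result 7
after: scale := -1 | (max(base, step) == (-5 % (5 + -2))): true | step := -1 | (abs((step / (scale - 4))) == min(scale, 4)): false | extra := 0 | extra := 1 | extra := 2 | extra := -5 | result 5
verdict: not equivalent; witness: base=1, step=-1


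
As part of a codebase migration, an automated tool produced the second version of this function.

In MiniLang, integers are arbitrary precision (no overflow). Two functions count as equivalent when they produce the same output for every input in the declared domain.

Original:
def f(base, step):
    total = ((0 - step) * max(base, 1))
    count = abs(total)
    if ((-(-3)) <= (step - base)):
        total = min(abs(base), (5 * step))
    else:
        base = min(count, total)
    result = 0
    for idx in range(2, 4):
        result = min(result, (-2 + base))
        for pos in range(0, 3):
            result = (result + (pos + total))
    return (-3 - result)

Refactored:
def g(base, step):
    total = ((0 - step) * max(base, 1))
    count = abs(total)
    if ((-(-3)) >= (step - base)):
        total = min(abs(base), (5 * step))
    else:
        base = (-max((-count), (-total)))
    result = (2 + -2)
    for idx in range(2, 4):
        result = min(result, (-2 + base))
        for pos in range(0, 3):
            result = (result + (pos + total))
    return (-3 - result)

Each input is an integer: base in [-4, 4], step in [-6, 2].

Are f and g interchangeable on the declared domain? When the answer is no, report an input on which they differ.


Try base=-4, step=-6.
f: total=6, then count=6, then ((-(-3)) <= (step - base)) is false, then base=6, then result=0, then (idx=2), then result=0, then (pos=0), then result=6, then (pos=1), then result=13, then (pos=2), then result=21, then (idx=3), then result=4, then (pos=0), then result=10, then (pos=1), then result=17, then (pos=2), then result=25, then returns -28
g: total=6, then count=6, then ((-(-3)) >= (step - base)) is true, then total=-30, then result=0, then (idx=2), then result=-6, then (pos=0), then result=-36, then (pos=1), then result=-65, then (pos=2), then result=-93, then (idx=3), then result=-93, then (pos=0), then result=-123, then (pos=1), then result=-152, then (pos=2), then result=-180, then returns 177
-28 and 177 differ, so these are not the same function on this domain.
verdict: not equivalent; witness: base=-4, step=-6
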